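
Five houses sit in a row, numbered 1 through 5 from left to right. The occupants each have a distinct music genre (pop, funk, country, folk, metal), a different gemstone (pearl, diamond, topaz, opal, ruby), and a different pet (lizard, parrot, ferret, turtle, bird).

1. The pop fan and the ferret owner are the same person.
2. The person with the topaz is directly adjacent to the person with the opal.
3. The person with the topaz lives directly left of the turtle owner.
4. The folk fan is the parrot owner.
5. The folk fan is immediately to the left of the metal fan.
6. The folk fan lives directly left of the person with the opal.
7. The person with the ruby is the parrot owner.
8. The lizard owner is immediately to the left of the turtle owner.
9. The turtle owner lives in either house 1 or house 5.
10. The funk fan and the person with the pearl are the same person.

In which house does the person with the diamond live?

1

From clue 9, the turtle owner must be in house 5.
By clue 3, the person with the topaz is in house 4.
The lizard owner is in house 4 (clue 8).
Clue 6: the folk fan is in house 2.
From clue 6, the person with the opal must be in house 3.
Clue 4: the parrot owner is in house 2.
Clue 5: the metal fan is in house 3.
By clue 7, the person with the ruby is in house 2.
House 4's music genre must be country (nothing else left).
That leaves funk as the music genre for house 5.
By clue 1, the ferret owner is in house 1.
Clue 10 places the person with the pearl in house 5.
The only music genre still possible for house 1 is pop.
House 1 gemstone: only diamond fits.
So house 3 gets bird for pet.
So: house 1 = pop/diamond/ferret, house 2 = folk/ruby/parrot, house 3 = metal/opal/bird, house 4 = country/topaz/lizard, house 5 = funk/pearl/turtle.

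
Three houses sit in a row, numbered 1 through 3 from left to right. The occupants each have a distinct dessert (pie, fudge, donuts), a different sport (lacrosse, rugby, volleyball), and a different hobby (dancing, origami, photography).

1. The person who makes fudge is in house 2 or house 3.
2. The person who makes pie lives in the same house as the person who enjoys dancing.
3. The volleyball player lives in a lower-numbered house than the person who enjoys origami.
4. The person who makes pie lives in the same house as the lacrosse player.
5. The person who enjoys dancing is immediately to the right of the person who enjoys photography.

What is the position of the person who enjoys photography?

1

House 1's hobby must be photography (nothing else left).
By clue 5, the person who enjoys dancing is in house 2.
The only dessert still possible for house 1 is donuts.
The only hobby still possible for house 3 is origami.
Clue 2 places the person who makes pie in house 2.
Clue 4 places the lacrosse player in house 2.
House 3's dessert must be fudge (nothing else left).
House 1 sport: only volleyball fits.
That leaves rugby as the sport for house 3.
So: house 1 = donuts/volleyball/photography, house 2 = pie/lacrosse/dancing, house 3 = fudge/rugby/origami.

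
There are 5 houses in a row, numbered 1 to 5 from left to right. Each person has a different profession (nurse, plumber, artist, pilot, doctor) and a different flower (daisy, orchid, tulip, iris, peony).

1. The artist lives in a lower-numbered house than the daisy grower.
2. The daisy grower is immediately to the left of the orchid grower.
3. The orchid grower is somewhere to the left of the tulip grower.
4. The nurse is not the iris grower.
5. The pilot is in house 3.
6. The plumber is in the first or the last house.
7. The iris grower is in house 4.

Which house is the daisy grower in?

2

By clue 5, the pilot is in house 3.
Clue 7 places the iris grower in house 4.
House 1's flower must be peony (nothing else left).
House 2's flower must be daisy (nothing else left).
House 3 flower: only orchid fits.
House 5 flower: only tulip fits.
Clue 1: the artist is in house 1.
House 4's profession must be doctor (nothing else left).
House 2's profession must be nurse (nothing else left).
House 5 profession: only plumber fits.
So: house 1 = artist/peony, house 2 = nurse/daisy, house 3 = pilot/orchid, house 4 = doctor/iris, house 5 = plumber/tulip.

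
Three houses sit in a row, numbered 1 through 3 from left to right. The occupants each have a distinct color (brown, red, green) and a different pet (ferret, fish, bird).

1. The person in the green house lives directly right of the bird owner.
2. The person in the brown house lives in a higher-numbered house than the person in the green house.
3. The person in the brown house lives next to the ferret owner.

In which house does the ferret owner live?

Clue 2: the person in the brown house is in house 3.
Clue 2: the person in the green house is in house 2.
The ferret owner is in house 2 (clue 3).
House 1's color must be red (nothing else left).
House 1 pet: only bird fits.
So house 3 gets fish for pet.
So: house 1 = red/bird, house 2 = green/ferret, house 3 = brown/fish.

2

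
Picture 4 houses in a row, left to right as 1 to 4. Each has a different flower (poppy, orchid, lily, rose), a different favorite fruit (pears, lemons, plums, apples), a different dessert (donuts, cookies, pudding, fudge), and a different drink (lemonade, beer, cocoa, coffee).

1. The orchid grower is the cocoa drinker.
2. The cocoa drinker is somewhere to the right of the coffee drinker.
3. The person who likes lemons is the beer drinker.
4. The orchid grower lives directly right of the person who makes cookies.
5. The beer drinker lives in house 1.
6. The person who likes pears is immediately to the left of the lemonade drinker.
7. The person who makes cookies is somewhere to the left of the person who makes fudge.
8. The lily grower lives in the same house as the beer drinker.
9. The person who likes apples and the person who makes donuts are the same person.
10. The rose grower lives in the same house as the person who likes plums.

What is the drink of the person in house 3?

cocoa

The beer drinker is in house 1 (clue 5).
The lily grower is in house 1 (clue 8).
By clue 3, the person who likes lemons is in house 1.
The only dessert still possible for house 1 is pudding.
So house 2 gets coffee for drink.
The orchid grower is narrowed to house 3 or 4; consider each.
Placing it in house 4 leads to a contradiction, so it's in house 3.
The cocoa drinker is in house 3 (clue 1).
By clue 4, the person who makes cookies is in house 2.
The only drink still possible for house 4 is lemonade.
Clue 6 places the person who likes pears in house 3.
So house 2 gets plums for favorite fruit.
That leaves apples as the favorite fruit for house 4.
Clue 9 places the person who makes donuts in house 4.
By clue 10, the rose grower is in house 2.
So house 4 gets poppy for flower.
That leaves fudge as the dessert for house 3.
So: house 1 = lily/lemons/pudding/beer, house 2 = rose/plums/cookies/coffee, house 3 = orchid/pears/fudge/cocoa, house 4 = poppy/apples/donuts/lemonade.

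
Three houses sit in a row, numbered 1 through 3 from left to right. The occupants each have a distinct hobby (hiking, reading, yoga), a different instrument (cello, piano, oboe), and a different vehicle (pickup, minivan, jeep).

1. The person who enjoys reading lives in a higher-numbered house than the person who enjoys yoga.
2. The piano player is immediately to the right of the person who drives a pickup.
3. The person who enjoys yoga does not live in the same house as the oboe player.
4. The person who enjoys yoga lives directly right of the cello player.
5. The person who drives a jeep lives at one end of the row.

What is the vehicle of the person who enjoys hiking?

Clue 4: the person who enjoys yoga is in house 2.
The cello player is in house 1 (clue 4).
That leaves hiking as the hobby for house 1.
The only hobby still possible for house 3 is reading.
By clue 3, the oboe player is in house 3.
House 2 instrument: only piano fits.
From clue 2, the person who drives a pickup must be in house 1.
The only vehicle still possible for house 2 is minivan.
So house 3 gets jeep for vehicle.
So: house 1 = hiking/cello/pickup, house 2 = yoga/piano/minivan, house 3 = reading/oboe/jeep.

pickup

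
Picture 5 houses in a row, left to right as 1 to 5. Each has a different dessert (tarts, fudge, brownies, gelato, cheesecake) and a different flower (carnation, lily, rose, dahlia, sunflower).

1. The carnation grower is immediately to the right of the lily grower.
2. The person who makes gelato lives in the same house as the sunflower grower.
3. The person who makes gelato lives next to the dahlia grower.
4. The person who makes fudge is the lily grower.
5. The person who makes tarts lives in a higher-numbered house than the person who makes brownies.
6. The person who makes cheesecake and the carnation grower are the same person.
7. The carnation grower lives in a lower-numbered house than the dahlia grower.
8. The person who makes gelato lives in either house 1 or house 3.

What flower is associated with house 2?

carnation

Clue 3 places the person who makes gelato in house 3.
From clue 3, the dahlia grower must be in house 4.
That leaves tarts as the dessert for house 5.
The only flower still possible for house 5 is rose.
By clue 2, the sunflower grower is in house 3.
From clue 6, the person who makes cheesecake must be in house 2.
Clue 6 places the carnation grower in house 2.
House 4 dessert: only brownies fits.
The only flower still possible for house 1 is lily.
House 1 dessert: only fudge fits.
So: house 1 = fudge/lily, house 2 = cheesecake/carnation, house 3 = gelato/sunflower, house 4 = brownies/dahlia, house 5 = tarts/rose.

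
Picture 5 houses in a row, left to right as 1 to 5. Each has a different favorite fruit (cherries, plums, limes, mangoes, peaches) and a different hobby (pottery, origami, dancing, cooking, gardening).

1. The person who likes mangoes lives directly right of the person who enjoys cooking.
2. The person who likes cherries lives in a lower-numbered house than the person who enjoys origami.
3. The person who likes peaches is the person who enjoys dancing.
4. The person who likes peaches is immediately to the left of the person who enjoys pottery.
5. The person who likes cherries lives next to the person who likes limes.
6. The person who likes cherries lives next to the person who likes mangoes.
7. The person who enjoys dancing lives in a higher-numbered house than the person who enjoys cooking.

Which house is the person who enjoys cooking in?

2

The person who likes mangoes is narrowed to house 2 or 3 or 4; consider each.
Placing it in house 2 and house 4 leads to a contradiction, so it's in house 3.
The person who enjoys cooking is in house 2 (clue 1).
The only hobby still possible for house 1 is gardening.
By clue 3, the person who likes peaches is in house 4.
Clue 3: the person who enjoys dancing is in house 4.
From clue 4, the person who enjoys pottery must be in house 5.
House 3 hobby: only origami fits.
Clue 5 places the person who likes limes in house 1.
So house 2 gets cherries for favorite fruit.
That leaves plums as the favorite fruit for house 5.
So: house 1 = limes/gardening, house 2 = cherries/cooking, house 3 = mangoes/origami, house 4 = peaches/dancing, house 5 = plums/pottery.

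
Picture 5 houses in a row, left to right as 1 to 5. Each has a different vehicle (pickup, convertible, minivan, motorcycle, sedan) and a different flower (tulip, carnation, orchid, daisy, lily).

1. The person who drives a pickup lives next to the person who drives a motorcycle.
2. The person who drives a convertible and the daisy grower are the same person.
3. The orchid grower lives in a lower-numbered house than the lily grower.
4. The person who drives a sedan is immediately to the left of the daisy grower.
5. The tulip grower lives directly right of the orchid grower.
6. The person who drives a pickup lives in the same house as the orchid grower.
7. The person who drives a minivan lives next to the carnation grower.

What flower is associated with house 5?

The person who drives a convertible is narrowed to house 2 or 3 or 4 or 5; consider each.
Placing it in house 2 and house 3 and house 4 leads to a contradiction, so it's in house 5.
Clue 2 places the daisy grower in house 5.
Clue 4 places the person who drives a sedan in house 4.
The person who drives a minivan is narrowed to house 1 or 2 or 3; consider each.
Placing it in house 1 and house 2 leads to a contradiction, so it's in house 3.
The only flower still possible for house 1 is orchid.
Clue 5 places the tulip grower in house 2.
By clue 6, the person who drives a pickup is in house 1.
That leaves motorcycle as the vehicle for house 2.
That leaves lily as the flower for house 3.
House 4 flower: only carnation fits.
So: house 1 = pickup/orchid, house 2 = motorcycle/tulip, house 3 = minivan/lily, house 4 = sedan/carnation, house 5 = convertible/daisy.

daisy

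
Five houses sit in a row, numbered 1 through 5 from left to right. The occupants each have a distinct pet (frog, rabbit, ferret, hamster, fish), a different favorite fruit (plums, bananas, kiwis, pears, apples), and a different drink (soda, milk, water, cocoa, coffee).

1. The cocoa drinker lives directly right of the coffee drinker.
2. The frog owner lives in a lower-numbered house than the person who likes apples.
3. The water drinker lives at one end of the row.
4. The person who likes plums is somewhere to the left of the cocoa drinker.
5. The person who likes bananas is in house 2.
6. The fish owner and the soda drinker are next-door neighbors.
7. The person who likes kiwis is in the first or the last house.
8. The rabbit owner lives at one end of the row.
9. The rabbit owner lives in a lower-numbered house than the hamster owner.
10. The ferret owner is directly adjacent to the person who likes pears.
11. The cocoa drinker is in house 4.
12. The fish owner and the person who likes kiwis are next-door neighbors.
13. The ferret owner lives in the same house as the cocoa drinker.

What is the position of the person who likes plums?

3

Clue 5: the person who likes bananas is in house 2.
By clue 9, the rabbit owner is in house 1.
The cocoa drinker is in house 4 (clue 11).
Clue 13 places the ferret owner in house 4.
The only pet still possible for house 2 is fish.
The only pet still possible for house 5 is hamster.
From clue 1, the coffee drinker must be in house 3.
Clue 12: the person who likes kiwis is in house 1.
The only pet still possible for house 3 is frog.
House 4 favorite fruit: only apples fits.
House 5 favorite fruit: only pears fits.
So house 2 gets milk for drink.
House 5's drink must be water (nothing else left).
House 3 favorite fruit: only plums fits.
House 1's drink must be soda (nothing else left).
So: house 1 = rabbit/kiwis/soda, house 2 = fish/bananas/milk, house 3 = frog/plums/coffee, house 4 = ferret/apples/cocoa, house 5 = hamster/pears/water.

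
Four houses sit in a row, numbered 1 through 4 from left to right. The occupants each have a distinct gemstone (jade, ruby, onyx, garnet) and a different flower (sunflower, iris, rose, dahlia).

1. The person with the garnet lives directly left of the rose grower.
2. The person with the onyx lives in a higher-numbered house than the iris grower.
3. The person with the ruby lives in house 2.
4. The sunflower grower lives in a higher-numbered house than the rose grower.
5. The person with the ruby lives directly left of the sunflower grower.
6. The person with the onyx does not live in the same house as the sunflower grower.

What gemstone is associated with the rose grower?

ruby

By clue 3, the person with the ruby is in house 2.
From clue 5, the sunflower grower must be in house 3.
So house 4 gets onyx for gemstone.
The only flower still possible for house 2 is rose.
The only flower still possible for house 4 is dahlia.
The person with the garnet is in house 1 (clue 1).
So house 3 gets jade for gemstone.
That leaves iris as the flower for house 1.
So: house 1 = garnet/iris, house 2 = ruby/rose, house 3 = jade/sunflower, house 4 = onyx/dahlia.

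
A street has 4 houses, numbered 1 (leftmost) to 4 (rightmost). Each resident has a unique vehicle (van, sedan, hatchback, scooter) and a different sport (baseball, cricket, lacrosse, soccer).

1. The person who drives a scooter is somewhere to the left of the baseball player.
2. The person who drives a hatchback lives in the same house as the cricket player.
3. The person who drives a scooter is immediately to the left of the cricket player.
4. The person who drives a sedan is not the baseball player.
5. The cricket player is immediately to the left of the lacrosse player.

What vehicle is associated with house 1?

House 1's sport must be soccer (nothing else left).
The person who drives a hatchback is narrowed to house 2 or 3; consider each.
Placing it in house 3 leads to a contradiction, so it's in house 2.
From clue 2, the cricket player must be in house 2.
The person who drives a scooter is in house 1 (clue 3).
Clue 5: the lacrosse player is in house 3.
So house 4 gets baseball for sport.
Clue 4 places the person who drives a sedan in house 3.
House 4 vehicle: only van fits.
So: house 1 = scooter/soccer, house 2 = hatchback/cricket, house 3 = sedan/lacrosse, house 4 = van/baseball.

scooter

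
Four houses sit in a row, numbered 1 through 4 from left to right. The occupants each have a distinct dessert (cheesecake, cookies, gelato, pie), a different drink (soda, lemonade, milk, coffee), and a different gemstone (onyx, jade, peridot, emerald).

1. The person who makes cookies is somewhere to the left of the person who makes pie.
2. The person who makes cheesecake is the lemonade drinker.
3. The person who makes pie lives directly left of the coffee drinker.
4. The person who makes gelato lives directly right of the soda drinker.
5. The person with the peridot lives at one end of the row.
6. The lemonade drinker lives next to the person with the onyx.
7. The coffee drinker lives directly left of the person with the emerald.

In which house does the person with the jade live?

Clue 7: the coffee drinker is in house 3.
By clue 7, the person with the emerald is in house 4.
Clue 3 places the person who makes pie in house 2.
That leaves gelato as the dessert for house 3.
House 4 dessert: only cheesecake fits.
House 1 gemstone: only peridot fits.
The lemonade drinker is in house 4 (clue 2).
From clue 4, the soda drinker must be in house 2.
From clue 6, the person with the onyx must be in house 3.
House 1's dessert must be cookies (nothing else left).
House 1 drink: only milk fits.
So house 2 gets jade for gemstone.
So: house 1 = cookies/milk/peridot, house 2 = pie/soda/jade, house 3 = gelato/coffee/onyx, house 4 = cheesecake/lemonade/emerald.

2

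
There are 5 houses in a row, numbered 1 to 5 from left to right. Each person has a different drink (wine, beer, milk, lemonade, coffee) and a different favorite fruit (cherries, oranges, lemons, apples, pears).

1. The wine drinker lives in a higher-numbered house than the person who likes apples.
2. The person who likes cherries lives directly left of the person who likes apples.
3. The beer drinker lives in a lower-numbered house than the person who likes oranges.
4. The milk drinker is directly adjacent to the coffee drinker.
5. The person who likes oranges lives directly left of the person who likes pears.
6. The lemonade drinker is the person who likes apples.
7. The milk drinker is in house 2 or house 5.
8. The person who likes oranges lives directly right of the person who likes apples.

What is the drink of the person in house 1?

The lemonade drinker is narrowed to house 2 or 3; consider each.
Placing it in house 3 leads to a contradiction, so it's in house 2.
Clue 6: the person who likes apples is in house 2.
Clue 8 places the person who likes oranges in house 3.
By clue 3, the beer drinker is in house 1.
Clue 4 places the coffee drinker in house 4.
From clue 5, the person who likes pears must be in house 4.
House 3's drink must be wine (nothing else left).
The only drink still possible for house 5 is milk.
That leaves cherries as the favorite fruit for house 1.
House 5 favorite fruit: only lemons fits.
So: house 1 = beer/cherries, house 2 = lemonade/apples, house 3 = wine/oranges, house 4 = coffee/pears, house 5 = milk/lemons.

beer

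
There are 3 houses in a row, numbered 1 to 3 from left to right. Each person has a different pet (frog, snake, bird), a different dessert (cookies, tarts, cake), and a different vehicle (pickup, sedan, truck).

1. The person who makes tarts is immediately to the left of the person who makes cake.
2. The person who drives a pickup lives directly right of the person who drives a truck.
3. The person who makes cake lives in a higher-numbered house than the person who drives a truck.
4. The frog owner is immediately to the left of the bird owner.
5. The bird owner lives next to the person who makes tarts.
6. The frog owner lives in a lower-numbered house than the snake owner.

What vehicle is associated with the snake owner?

The only pet still possible for house 1 is frog.
Clue 4: the bird owner is in house 2.
The person who makes tarts is in house 1 (clue 5).
So house 3 gets snake for pet.
The person who makes cake is in house 2 (clue 1).
Clue 3: the person who drives a truck is in house 1.
The only dessert still possible for house 3 is cookies.
Clue 2 places the person who drives a pickup in house 2.
That leaves sedan as the vehicle for house 3.
So: house 1 = frog/tarts/truck, house 2 = bird/cake/pickup, house 3 = snake/cookies/sedan.

sedan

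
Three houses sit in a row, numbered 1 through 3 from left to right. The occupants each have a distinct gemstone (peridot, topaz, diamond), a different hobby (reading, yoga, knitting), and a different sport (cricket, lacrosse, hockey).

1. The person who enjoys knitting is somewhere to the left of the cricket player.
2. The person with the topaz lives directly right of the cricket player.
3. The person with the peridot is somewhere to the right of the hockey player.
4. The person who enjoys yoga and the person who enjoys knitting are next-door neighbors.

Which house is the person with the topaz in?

3

Clue 2 places the person with the topaz in house 3.
Clue 2 places the cricket player in house 2.
That leaves diamond as the gemstone for house 1.
House 2's gemstone must be peridot (nothing else left).
So house 1 gets hockey for sport.
House 3's sport must be lacrosse (nothing else left).
The person who enjoys knitting is in house 1 (clue 1).
The person who enjoys yoga is in house 2 (clue 4).
The only hobby still possible for house 3 is reading.
So: house 1 = diamond/knitting/hockey, house 2 = peridot/yoga/cricket, house 3 = topaz/reading/lacrosse.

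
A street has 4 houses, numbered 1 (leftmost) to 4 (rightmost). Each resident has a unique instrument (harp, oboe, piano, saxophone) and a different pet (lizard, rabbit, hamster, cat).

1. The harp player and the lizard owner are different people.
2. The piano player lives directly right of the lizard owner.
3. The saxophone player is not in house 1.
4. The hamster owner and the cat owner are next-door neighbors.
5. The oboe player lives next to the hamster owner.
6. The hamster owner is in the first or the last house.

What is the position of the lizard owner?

3

House 1's instrument must be harp (nothing else left).
The oboe player is narrowed to house 2 or 3; consider each.
Placing it in house 3 leads to a contradiction, so it's in house 2.
Clue 5 places the hamster owner in house 1.
So house 4 gets rabbit for pet.
The cat owner is in house 2 (clue 4).
House 3's pet must be lizard (nothing else left).
Clue 2: the piano player is in house 4.
So house 3 gets saxophone for instrument.
So: house 1 = harp/hamster, house 2 = oboe/cat, house 3 = saxophone/lizard, house 4 = piano/rabbit.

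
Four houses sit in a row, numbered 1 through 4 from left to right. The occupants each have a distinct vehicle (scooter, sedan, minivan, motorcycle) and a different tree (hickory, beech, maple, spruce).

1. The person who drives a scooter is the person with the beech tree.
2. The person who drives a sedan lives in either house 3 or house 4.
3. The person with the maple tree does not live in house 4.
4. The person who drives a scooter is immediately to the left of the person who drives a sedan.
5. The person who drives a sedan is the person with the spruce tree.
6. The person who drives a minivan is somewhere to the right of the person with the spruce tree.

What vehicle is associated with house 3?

sedan

Clue 6: the person who drives a minivan is in house 4.
The person with the spruce tree is in house 3 (clue 6).
House 1's vehicle must be motorcycle (nothing else left).
House 2's vehicle must be scooter (nothing else left).
That leaves sedan as the vehicle for house 3.
Clue 1 places the person with the beech tree in house 2.
So house 1 gets maple for tree.
That leaves hickory as the tree for house 4.
So: house 1 = motorcycle/maple, house 2 = scooter/beech, house 3 = sedan/spruce, house 4 = minivan/hickory.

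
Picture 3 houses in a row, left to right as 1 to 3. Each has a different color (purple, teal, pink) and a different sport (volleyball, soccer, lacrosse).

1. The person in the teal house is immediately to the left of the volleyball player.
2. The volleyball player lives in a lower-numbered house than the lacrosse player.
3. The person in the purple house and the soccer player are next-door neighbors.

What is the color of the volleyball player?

purple

The volleyball player is in house 2 (clue 2).
From clue 2, the lacrosse player must be in house 3.
The only sport still possible for house 1 is soccer.
From clue 1, the person in the teal house must be in house 1.
By clue 3, the person in the purple house is in house 2.
The only color still possible for house 3 is pink.
So: house 1 = teal/soccer, house 2 = purple/volleyball, house 3 = pink/lacrosse.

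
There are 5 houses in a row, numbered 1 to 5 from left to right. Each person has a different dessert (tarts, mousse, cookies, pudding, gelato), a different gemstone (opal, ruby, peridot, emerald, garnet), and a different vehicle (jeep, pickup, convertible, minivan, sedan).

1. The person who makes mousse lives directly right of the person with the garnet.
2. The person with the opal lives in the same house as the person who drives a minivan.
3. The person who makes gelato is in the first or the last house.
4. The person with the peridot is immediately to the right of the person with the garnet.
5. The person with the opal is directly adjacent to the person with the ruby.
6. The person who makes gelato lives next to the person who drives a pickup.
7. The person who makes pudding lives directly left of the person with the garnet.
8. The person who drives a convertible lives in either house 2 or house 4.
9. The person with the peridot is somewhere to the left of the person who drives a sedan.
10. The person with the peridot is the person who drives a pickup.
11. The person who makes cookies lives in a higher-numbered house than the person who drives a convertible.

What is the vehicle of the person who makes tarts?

By clue 4, the person with the peridot is in house 4.
Clue 4 places the person with the garnet in house 3.
Clue 7 places the person who makes pudding in house 2.
The person who drives a sedan is in house 5 (clue 9).
By clue 10, the person who drives a pickup is in house 4.
House 2's vehicle must be convertible (nothing else left).
Clue 1 places the person who makes mousse in house 4.
The person with the opal is in house 1 (clue 2).
From clue 2, the person who drives a minivan must be in house 1.
Clue 5: the person with the ruby is in house 2.
From clue 6, the person who makes gelato must be in house 5.
That leaves tarts as the dessert for house 1.
House 3 dessert: only cookies fits.
That leaves emerald as the gemstone for house 5.
That leaves jeep as the vehicle for house 3.
So: house 1 = tarts/opal/minivan, house 2 = pudding/ruby/convertible, house 3 = cookies/garnet/jeep, house 4 = mousse/peridot/pickup, house 5 = gelato/emerald/sedan.

minivan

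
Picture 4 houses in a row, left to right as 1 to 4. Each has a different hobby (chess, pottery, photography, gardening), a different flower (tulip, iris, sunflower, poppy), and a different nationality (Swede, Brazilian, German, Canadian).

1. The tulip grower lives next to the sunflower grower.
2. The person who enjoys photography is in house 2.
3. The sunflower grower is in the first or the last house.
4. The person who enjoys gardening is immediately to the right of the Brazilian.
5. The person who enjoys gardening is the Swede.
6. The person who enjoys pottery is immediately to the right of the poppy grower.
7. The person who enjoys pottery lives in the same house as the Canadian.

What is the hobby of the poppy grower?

gardening

By clue 2, the person who enjoys photography is in house 2.
So house 1 gets chess for hobby.
The only nationality still possible for house 1 is German.
So house 2 gets Brazilian for nationality.
Clue 4: the person who enjoys gardening is in house 3.
By clue 5, the Swede is in house 3.
House 4 hobby: only pottery fits.
House 4's nationality must be Canadian (nothing else left).
Clue 6: the poppy grower is in house 3.
From clue 1, the sunflower grower must be in house 1.
So house 2 gets tulip for flower.
That leaves iris as the flower for house 4.
So: house 1 = chess/sunflower/German, house 2 = photography/tulip/Brazilian, house 3 = gardening/poppy/Swede, house 4 = pottery/iris/Canadian.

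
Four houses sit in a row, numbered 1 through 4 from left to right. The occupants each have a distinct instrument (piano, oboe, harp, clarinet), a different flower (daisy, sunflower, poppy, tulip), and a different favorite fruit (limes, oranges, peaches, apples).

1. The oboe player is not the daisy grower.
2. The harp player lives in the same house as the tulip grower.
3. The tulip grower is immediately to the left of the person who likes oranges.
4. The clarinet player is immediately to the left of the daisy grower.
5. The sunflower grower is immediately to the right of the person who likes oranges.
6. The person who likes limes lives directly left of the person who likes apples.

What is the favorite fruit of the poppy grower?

The harp player is narrowed to house 1 or 2; consider each.
Placing it in house 2 leads to a contradiction, so it's in house 1.
From clue 2, the tulip grower must be in house 1.
Clue 3: the person who likes oranges is in house 2.
Clue 5: the sunflower grower is in house 3.
The clarinet player is in house 3 (clue 4).
Clue 4 places the daisy grower in house 4.
From clue 6, the person who likes limes must be in house 3.
The person who likes apples is in house 4 (clue 6).
So house 2 gets poppy for flower.
That leaves peaches as the favorite fruit for house 1.
From clue 1, the oboe player must be in house 2.
So house 4 gets piano for instrument.
So: house 1 = harp/tulip/peaches, house 2 = oboe/poppy/oranges, house 3 = clarinet/sunflower/limes, house 4 = piano/daisy/apples.

oranges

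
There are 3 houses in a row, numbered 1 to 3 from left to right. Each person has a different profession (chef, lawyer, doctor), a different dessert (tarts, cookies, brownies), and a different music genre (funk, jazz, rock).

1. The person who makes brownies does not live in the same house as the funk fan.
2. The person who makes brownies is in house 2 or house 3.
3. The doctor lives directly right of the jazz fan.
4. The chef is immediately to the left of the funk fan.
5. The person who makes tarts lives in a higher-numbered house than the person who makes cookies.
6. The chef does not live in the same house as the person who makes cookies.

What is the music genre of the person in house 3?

So house 1 gets cookies for dessert.
By clue 6, the chef is in house 2.
House 1 profession: only lawyer fits.
House 3 profession: only doctor fits.
The jazz fan is in house 2 (clue 3).
By clue 4, the funk fan is in house 3.
House 1 music genre: only rock fits.
Clue 1 places the person who makes brownies in house 2.
The only dessert still possible for house 3 is tarts.
So: house 1 = lawyer/cookies/rock, house 2 = chef/brownies/jazz, house 3 = doctor/tarts/funk.

funk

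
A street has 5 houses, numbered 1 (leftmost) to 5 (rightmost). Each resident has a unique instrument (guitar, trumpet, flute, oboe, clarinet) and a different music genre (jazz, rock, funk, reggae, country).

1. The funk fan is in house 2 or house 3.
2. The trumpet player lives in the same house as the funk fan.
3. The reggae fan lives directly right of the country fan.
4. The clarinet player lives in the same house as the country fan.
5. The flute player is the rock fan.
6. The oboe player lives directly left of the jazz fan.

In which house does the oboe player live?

The trumpet player is narrowed to house 2 or 3; consider each.
Placing it in house 3 leads to a contradiction, so it's in house 2.
By clue 2, the funk fan is in house 2.
House 1 music genre: only rock fits.
The only music genre still possible for house 3 is country.
Clue 3 places the reggae fan in house 4.
From clue 4, the clarinet player must be in house 3.
From clue 5, the flute player must be in house 1.
That leaves guitar as the instrument for house 5.
That leaves jazz as the music genre for house 5.
House 4 instrument: only oboe fits.
So: house 1 = flute/rock, house 2 = trumpet/funk, house 3 = clarinet/country, house 4 = oboe/reggae, house 5 = guitar/jazz.

4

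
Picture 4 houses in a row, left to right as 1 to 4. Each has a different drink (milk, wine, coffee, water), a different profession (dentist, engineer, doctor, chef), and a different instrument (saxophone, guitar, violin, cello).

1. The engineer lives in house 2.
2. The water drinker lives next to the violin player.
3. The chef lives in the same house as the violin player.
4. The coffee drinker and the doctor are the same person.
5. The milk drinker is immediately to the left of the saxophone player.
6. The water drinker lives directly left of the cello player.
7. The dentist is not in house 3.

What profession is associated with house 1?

The engineer is in house 2 (clue 1).
The water drinker is narrowed to house 2 or 3; consider each.
Placing it in house 3 leads to a contradiction, so it's in house 2.
Clue 6 places the cello player in house 3.
From clue 3, the chef must be in house 1.
House 3's profession must be doctor (nothing else left).
That leaves dentist as the profession for house 4.
House 1 instrument: only violin fits.
From clue 4, the coffee drinker must be in house 3.
That leaves wine as the drink for house 4.
By clue 5, the saxophone player is in house 2.
The only drink still possible for house 1 is milk.
That leaves guitar as the instrument for house 4.
So: house 1 = milk/chef/violin, house 2 = water/engineer/saxophone, house 3 = coffee/doctor/cello, house 4 = wine/dentist/guitar.

chef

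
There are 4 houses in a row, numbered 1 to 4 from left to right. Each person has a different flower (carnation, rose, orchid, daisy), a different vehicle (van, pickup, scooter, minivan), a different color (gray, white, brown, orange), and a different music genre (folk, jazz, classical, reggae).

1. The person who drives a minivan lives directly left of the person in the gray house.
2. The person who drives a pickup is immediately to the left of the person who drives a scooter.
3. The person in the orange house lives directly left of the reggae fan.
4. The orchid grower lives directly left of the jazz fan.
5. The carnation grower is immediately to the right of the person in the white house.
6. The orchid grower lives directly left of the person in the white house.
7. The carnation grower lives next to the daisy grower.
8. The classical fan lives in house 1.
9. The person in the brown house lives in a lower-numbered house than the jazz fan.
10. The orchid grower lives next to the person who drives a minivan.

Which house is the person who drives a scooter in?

From clue 8, the classical fan must be in house 1.
So house 4 gets gray for color.
By clue 1, the person who drives a minivan is in house 3.
Clue 10 places the orchid grower in house 2.
That leaves rose as the flower for house 1.
Clue 2 places the person who drives a pickup in house 1.
By clue 2, the person who drives a scooter is in house 2.
By clue 4, the jazz fan is in house 3.
The person in the white house is in house 3 (clue 6).
The only vehicle still possible for house 4 is van.
By clue 3, the person in the orange house is in house 1.
The reggae fan is in house 2 (clue 3).
From clue 5, the carnation grower must be in house 4.
The daisy grower is in house 3 (clue 7).
So house 2 gets brown for color.
That leaves folk as the music genre for house 4.
So: house 1 = rose/pickup/orange/classical, house 2 = orchid/scooter/brown/reggae, house 3 = daisy/minivan/white/jazz, house 4 = carnation/van/gray/folk.

2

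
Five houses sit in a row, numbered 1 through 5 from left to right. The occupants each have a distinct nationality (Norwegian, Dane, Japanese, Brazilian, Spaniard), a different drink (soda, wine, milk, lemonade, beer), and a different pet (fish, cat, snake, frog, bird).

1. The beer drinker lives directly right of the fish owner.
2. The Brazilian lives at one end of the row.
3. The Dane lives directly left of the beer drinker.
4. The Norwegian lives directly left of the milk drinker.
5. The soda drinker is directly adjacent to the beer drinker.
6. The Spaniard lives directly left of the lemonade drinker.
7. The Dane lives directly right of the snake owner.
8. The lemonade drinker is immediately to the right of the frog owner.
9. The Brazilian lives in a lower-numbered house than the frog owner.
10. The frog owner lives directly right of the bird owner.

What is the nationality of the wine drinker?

Brazilian

From clue 9, the Brazilian must be in house 1.
That leaves Japanese as the nationality for house 5.
House 5 pet: only cat fits.
That leaves wine as the drink for house 1.
The only drink still possible for house 2 is soda.
Clue 5 places the beer drinker in house 3.
By clue 1, the fish owner is in house 2.
Clue 3: the Dane is in house 2.
Clue 7 places the snake owner in house 1.
So house 3 gets bird for pet.
House 4 pet: only frog fits.
The lemonade drinker is in house 5 (clue 8).
So house 4 gets milk for drink.
Clue 4 places the Norwegian in house 3.
The Spaniard is in house 4 (clue 6).
So: house 1 = Brazilian/wine/snake, house 2 = Dane/soda/fish, house 3 = Norwegian/beer/bird, house 4 = Spaniard/milk/frog, house 5 = Japanese/lemonade/cat.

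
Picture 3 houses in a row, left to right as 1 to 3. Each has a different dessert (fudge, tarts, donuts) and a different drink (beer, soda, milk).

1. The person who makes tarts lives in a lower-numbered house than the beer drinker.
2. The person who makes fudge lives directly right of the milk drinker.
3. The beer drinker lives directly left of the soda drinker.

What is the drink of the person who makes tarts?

milk

By clue 3, the beer drinker is in house 2.
Clue 3 places the soda drinker in house 3.
House 1's drink must be milk (nothing else left).
Clue 1 places the person who makes tarts in house 1.
Clue 2 places the person who makes fudge in house 2.
House 3's dessert must be donuts (nothing else left).
So: house 1 = tarts/milk, house 2 = fudge/beer, house 3 = donuts/soda.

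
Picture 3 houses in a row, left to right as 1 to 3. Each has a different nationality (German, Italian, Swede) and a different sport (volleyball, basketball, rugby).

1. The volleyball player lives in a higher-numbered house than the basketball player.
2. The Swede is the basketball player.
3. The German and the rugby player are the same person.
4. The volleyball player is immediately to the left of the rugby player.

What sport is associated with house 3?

Clue 4: the volleyball player is in house 2.
The rugby player is in house 3 (clue 4).
House 1's sport must be basketball (nothing else left).
Clue 2 places the Swede in house 1.
Clue 3: the German is in house 3.
So house 2 gets Italian for nationality.
So: house 1 = Swede/basketball, house 2 = Italian/volleyball, house 3 = German/rugby.

rugby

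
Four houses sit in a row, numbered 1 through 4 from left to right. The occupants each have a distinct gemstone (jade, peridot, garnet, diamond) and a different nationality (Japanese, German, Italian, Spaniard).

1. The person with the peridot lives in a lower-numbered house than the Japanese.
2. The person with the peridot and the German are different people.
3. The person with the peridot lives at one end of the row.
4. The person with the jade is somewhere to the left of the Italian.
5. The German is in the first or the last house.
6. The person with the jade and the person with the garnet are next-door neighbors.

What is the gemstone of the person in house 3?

From clue 3, the person with the peridot must be in house 1.
From clue 2, the German must be in house 4.
The only nationality still possible for house 1 is Spaniard.
House 2 nationality: only Japanese fits.
That leaves Italian as the nationality for house 3.
By clue 4, the person with the jade is in house 2.
Clue 6: the person with the garnet is in house 3.
That leaves diamond as the gemstone for house 4.
So: house 1 = peridot/Spaniard, house 2 = jade/Japanese, house 3 = garnet/Italian, house 4 = diamond/German.

garnet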